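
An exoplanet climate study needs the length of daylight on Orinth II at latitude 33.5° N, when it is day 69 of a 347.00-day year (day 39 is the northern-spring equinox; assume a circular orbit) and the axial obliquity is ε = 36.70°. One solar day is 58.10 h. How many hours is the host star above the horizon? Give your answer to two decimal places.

33.06 h

Solar longitude: λ_s = 360° × (69 − 39)/347.00 = 31.124°.
sin δ = sin 36.70° × sin 31.124° = 0.30891, so δ = +17.993°.
cos H₀ = −tan φ · tan δ = −tan(+33.5°) × tan(+17.993°) = -0.2150, so H₀ = 1.7875 rad = 102.41°.
Daylight = 2H₀/(2π) × 58.10 h = (1.7875/π) × 58.10 = 33.06 h.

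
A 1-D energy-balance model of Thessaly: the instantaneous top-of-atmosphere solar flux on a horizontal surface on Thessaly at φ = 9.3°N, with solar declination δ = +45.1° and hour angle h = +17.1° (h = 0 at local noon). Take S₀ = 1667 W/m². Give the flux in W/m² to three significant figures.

cos θ_z = sin φ sin δ + cos φ cos δ cos h = 0.114470 + 0.665799 = 0.780269.
Flux = S₀ · cos θ_z = 1667 × 0.780269 = 1301 W/m².

1.30e+03 W/m²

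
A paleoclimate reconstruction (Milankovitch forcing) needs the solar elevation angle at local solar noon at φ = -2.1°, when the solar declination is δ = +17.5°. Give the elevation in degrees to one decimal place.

At local noon the hour angle is zero, so the zenith angle equals |φ − δ| = |-2.1° − (+17.500°)| = 19.600°.
Elevation = 90° − 19.600° = 70.4°.

70.4°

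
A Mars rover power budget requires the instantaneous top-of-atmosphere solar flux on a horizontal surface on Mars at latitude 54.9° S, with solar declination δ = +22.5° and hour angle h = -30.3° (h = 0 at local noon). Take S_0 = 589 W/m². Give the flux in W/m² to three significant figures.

85.7 W/m²

cos θ_z = sin ϕ sin δ + cos ϕ cos δ cos h = -0.313092 + 0.458666 = 0.145574.
Flux = S_0 · cos θ_z = 589 × 0.145574 = 85.74 W/m².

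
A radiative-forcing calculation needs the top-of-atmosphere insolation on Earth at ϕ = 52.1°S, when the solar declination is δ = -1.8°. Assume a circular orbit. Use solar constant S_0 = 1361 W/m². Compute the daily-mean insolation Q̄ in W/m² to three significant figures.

Q̄ ≈ 283 W/m²

cos h₀ = −tan(-52.1°) tan(-1.800°) = -0.0404, h₀ = 1.6112 rad.
Bracket: h₀ sin ϕ sin δ + cos ϕ cos δ sin h₀ = 1.6112×-0.78908×-0.03141 + 0.61429×0.99951×0.99918 = 0.039934 + 0.613486 = 0.653420.
Q̄ = (S_0/π) × [bracket] = (1361/π) × 0.653420 = 283.1 W/m².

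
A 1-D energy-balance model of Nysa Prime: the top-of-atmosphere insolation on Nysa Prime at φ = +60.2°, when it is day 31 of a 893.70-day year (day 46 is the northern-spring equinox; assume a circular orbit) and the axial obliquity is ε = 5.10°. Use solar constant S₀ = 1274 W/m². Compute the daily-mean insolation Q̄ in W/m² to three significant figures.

Q̄ ≈ 196 W/m²

Solar longitude: λ_s = 360° × (31 − 46)/893.70 = -6.042°, i.e. -6.042° + 360° = 353.958°.
sin δ = sin 5.10° × sin 353.958° = -0.00936, so δ = -0.536°.
cos H₀ = −tan(+60.2°) tan(-0.536°) = 0.0163, H₀ = 1.5545 rad.
Bracket: H₀ sin φ sin δ + cos φ cos δ sin H₀ = 1.5545×0.86777×-0.00936 + 0.49697×0.99996×0.99987 = -0.012626 + 0.496886 = 0.484260.
Q̄ = (S₀/π) × [bracket] = (1274/π) × 0.484260 = 196.4 W/m².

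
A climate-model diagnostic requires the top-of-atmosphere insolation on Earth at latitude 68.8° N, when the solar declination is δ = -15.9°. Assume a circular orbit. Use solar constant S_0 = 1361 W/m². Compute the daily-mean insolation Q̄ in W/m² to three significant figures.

cos h₀ = −tan(+68.8°) tan(-15.900°) = 0.7344, h₀ = 0.7460 rad.
Bracket: h₀ sin ϕ sin δ + cos ϕ cos δ sin h₀ = 0.7460×0.93232×-0.27396 + 0.36162×0.96174×0.67871 = -0.190542 + 0.236045 = 0.045503.
Q̄ = (S_0/π) × [bracket] = (1361/π) × 0.045503 = 19.71 W/m².

Q̄ ≈ 19.7 W/m²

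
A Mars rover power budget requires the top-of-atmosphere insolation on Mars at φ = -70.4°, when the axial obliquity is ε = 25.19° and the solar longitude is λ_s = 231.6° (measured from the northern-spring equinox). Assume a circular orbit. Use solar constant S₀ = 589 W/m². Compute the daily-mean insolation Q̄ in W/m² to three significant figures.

Solar declination: sin δ = sin ε · sin λ_s = sin 25.19° × sin 231.6° = -0.33356, so δ = -19.485°.
cos H₀ = −tan(-70.4°) tan(-19.485°) = -0.9936, H₀ = 3.0288 rad.
Bracket: H₀ sin φ sin δ + cos φ cos δ sin H₀ = 3.0288×-0.94206×-0.33356 + 0.33545×0.94273×0.11259 = 0.951751 + 0.035605 = 0.987356.
Q̄ = (S₀/π) × [bracket] = (589/π) × 0.987356 = 185.1 W/m².

Q̄ ≈ 185 W/m²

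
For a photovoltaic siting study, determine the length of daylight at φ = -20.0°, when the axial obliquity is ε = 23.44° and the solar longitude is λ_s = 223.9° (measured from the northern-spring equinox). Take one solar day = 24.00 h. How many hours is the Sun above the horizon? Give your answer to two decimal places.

12.80 h

Solar declination: sin δ = sin ε · sin λ_s = sin 23.44° × sin 223.9° = -0.27583, so δ = -16.011°.
cos H₀ = −tan φ · tan δ = −tan(-20.0°) × tan(-16.011°) = -0.1044, so H₀ = 1.6754 rad = 96.00°.
Daylight = 2H₀/(2π) × 24.00 h = (1.6754/π) × 24.00 = 12.80 h.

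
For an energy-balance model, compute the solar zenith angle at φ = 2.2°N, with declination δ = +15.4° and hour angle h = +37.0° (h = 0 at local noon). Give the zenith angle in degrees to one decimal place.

cos θ_z = sin φ sin δ + cos φ cos δ cos h = 0.010194 + 0.769393 = 0.779587.
θ_z = arccos(0.779587) = 38.8°.

θ_z = 38.8°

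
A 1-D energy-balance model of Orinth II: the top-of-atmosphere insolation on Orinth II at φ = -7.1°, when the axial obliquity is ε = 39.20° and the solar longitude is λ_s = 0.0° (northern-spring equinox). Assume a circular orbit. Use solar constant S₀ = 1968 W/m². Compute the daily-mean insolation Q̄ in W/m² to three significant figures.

Q̄ ≈ 622 W/m²

Solar declination: sin δ = sin ε · sin λ_s = sin 39.20° × sin 0.0° = 0.00000, so δ = +0.000°.
cos H₀ = −tan(-7.1°) tan(+0.000°) = 0.0000, H₀ = 1.5708 rad.
Bracket: H₀ sin φ sin δ + cos φ cos δ sin H₀ = 1.5708×-0.12360×0.00000 + 0.99233×1.00000×1.00000 = -0.000000 + 0.992330 = 0.992330.
Q̄ = (S₀/π) × [bracket] = (1968/π) × 0.992330 = 621.6 W/m².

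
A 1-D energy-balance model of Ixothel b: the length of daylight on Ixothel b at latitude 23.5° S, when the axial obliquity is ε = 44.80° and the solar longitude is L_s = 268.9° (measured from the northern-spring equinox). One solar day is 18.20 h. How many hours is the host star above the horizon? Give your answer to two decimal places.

11.69 h

Solar declination: sin δ = sin ε · sin L_s = sin 44.80° × sin 268.9° = -0.70450, so δ = -44.790°.
cos h₀ = −tan ϕ · tan δ = −tan(-23.5°) × tan(-44.790°) = -0.4316, so h₀ = 2.0171 rad = 115.57°.
Daylight = 2h₀/(2π) × 18.20 h = (2.0171/π) × 18.20 = 11.69 h.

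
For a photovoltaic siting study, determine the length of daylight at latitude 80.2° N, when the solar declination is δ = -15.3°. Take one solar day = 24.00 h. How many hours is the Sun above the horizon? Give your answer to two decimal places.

cos H₀ = −tan φ · tan δ = 1.5838 ≥ 1, so the Sun never rises (polar night) and H₀ = 0.
Daylight = 2H₀/(2π) × 24.00 h = (0.0000/π) × 24.00 = 0.00 h.

0.00 h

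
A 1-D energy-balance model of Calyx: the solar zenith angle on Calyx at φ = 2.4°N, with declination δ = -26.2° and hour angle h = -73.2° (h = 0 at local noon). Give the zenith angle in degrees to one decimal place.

θ_z = 76.1°

cos θ_z = sin φ sin δ + cos φ cos δ cos h = -0.018488 + 0.259109 = 0.240621.
θ_z = arccos(0.240621) = 76.1°.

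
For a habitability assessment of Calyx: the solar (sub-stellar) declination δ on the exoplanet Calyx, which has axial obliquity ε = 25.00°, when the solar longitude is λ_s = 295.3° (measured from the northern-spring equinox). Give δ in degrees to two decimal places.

sin δ = sin ε · sin λ_s = sin 25.00° × sin 295.3° = -0.382082.
δ = arcsin(-0.382082) = -22.46°.

δ = -22.46°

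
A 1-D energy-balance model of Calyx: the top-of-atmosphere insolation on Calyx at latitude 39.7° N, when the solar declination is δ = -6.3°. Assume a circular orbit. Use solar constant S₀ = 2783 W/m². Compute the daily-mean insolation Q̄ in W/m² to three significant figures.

cos H₀ = −tan(+39.7°) tan(-6.300°) = 0.0917, H₀ = 1.4790 rad.
Bracket: H₀ sin φ sin δ + cos φ cos δ sin H₀ = 1.4790×0.63877×-0.10973 + 0.76940×0.99396×0.99579 = -0.103666 + 0.761533 = 0.657867.
Q̄ = (S₀/π) × [bracket] = (2783/π) × 0.657867 = 582.8 W/m².

Q̄ ≈ 583 W/m²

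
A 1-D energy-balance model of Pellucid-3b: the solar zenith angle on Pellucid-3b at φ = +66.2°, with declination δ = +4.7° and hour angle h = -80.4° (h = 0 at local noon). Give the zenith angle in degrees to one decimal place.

cos θ_z = sin φ sin δ + cos φ cos δ cos h = 0.074970 + 0.067072 = 0.142042.
θ_z = arccos(0.142042) = 81.8°.

θ_z = 81.8°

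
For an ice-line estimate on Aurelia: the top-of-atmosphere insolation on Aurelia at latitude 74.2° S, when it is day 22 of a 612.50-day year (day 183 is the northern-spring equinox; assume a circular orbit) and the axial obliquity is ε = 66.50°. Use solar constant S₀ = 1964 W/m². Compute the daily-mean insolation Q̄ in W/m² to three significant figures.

Q̄ ≈ 1.73e+03 W/m²

Solar longitude: λ_s = 360° × (22 − 183)/612.50 = -94.629°, i.e. -94.629° + 360° = 265.371°.
sin δ = sin 66.50° × sin 265.371° = -0.91407, so δ = -66.074°.
cos H₀ = −tan(-74.2°) tan(-66.074°) = -7.9650 ≤ −1 ⇒ polar day, H₀ = π.
Bracket: H₀ sin φ sin δ + cos φ cos δ sin H₀ = 3.1416×-0.96222×-0.91407 + 0.27228×0.40556×0.00000 = 2.763152 + 0.000000 = 2.763152.
Q̄ = (S₀/π) × [bracket] = (1964/π) × 2.763152 = 1727 W/m².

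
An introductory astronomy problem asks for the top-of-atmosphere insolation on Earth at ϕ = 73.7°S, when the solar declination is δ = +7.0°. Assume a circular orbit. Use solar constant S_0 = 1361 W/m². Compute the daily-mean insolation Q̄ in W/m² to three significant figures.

Q̄ ≈ 51.9 W/m²

cos h₀ = −tan(-73.7°) tan(+7.000°) = 0.4199, h₀ = 1.1375 rad.
Bracket: h₀ sin ϕ sin δ + cos ϕ cos δ sin h₀ = 1.1375×-0.95981×0.12187 + 0.28067×0.99255×0.90757 = -0.133056 + 0.252830 = 0.119774.
Q̄ = (S_0/π) × [bracket] = (1361/π) × 0.119774 = 51.89 W/m².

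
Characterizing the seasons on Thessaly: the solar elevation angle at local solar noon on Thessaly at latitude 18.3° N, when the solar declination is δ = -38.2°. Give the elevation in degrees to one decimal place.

At local noon the hour angle is zero, so the zenith angle equals |φ − δ| = |+18.3° − (-38.200°)| = 56.500°.
Elevation = 90° − 56.500° = 33.5°.

33.5°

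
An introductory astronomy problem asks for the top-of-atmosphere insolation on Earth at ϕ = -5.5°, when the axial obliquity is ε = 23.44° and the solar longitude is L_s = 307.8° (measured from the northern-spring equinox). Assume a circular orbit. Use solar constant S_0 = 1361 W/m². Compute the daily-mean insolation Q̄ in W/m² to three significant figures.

Q̄ ≈ 430 W/m²

Solar declination: sin δ = sin ε · sin L_s = sin 23.44° × sin 307.8° = -0.31431, so δ = -18.319°.
cos h₀ = −tan(-5.5°) tan(-18.319°) = -0.0319, h₀ = 1.6027 rad.
Bracket: h₀ sin ϕ sin δ + cos ϕ cos δ sin h₀ = 1.6027×-0.09585×-0.31431 + 0.99540×0.94932×0.99949 = 0.048284 + 0.944471 = 0.992755.
Q̄ = (S_0/π) × [bracket] = (1361/π) × 0.992755 = 430.1 W/m².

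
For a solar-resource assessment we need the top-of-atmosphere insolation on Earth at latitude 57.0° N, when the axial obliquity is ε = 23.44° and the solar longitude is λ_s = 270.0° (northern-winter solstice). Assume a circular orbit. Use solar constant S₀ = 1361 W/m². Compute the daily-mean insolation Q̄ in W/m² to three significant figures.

Q̄ ≈ 39.8 W/m²

Solar declination: sin δ = sin ε · sin λ_s = sin 23.44° × sin 270.0° = -0.39779, so δ = -23.440°.
cos H₀ = −tan(+57.0°) tan(-23.440°) = 0.6676, H₀ = 0.8398 rad.
Bracket: H₀ sin φ sin δ + cos φ cos δ sin H₀ = 0.8398×0.83867×-0.39779 + 0.54464×0.91748×0.74449 = -0.280169 + 0.372019 = 0.091850.
Q̄ = (S₀/π) × [bracket] = (1361/π) × 0.091850 = 39.79 W/m².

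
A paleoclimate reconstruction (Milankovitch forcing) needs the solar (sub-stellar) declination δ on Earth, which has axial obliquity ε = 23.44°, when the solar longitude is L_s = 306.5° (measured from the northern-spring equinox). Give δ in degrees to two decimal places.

δ = -18.65°

sin δ = sin ε · sin L_s = sin 23.44° × sin 306.5° = -0.319765.
δ = arcsin(-0.319765) = -18.65°.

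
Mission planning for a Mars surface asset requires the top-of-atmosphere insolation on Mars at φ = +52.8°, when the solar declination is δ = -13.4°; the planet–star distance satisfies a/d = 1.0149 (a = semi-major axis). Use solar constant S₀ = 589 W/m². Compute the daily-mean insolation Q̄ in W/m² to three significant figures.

cos H₀ = −tan(+52.8°) tan(-13.400°) = 0.3139, H₀ = 1.2515 rad.
Bracket: H₀ sin φ sin δ + cos φ cos δ sin H₀ = 1.2515×0.79653×-0.23175 + 0.60460×0.97278×0.94947 = -0.231022 + 0.558424 = 0.327402.
Inverse-square distance factor (a/d)² = 1.0149² = 1.030022.
Q̄ = (S₀/π) × 1.030022 × [bracket] = (589/π) × 1.030022 × 0.327402 = 63.23 W/m².

Q̄ ≈ 63.2 W/m²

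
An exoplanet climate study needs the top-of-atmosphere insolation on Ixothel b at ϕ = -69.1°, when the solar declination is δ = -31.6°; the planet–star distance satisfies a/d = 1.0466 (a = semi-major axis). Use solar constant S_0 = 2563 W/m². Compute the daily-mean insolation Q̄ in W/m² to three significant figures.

Q̄ ≈ 1.37e+03 W/m²

cos h₀ = −tan(-69.1°) tan(-31.600°) = -1.6111 ≤ −1 ⇒ polar day, h₀ = π.
Bracket: h₀ sin ϕ sin δ + cos ϕ cos δ sin h₀ = 3.1416×-0.93420×-0.52399 + 0.35674×0.85173×0.00000 = 1.537849 + 0.000000 = 1.537849.
Inverse-square distance factor (a/d)² = 1.0466² = 1.095372.
Q̄ = (S_0/π) × 1.095372 × [bracket] = (2563/π) × 1.095372 × 1.537849 = 1374 W/m².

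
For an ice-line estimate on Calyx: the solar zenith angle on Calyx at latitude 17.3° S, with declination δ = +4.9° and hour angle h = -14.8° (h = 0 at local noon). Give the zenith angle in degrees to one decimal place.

θ_z = 26.6°

cos θ_z = sin φ sin δ + cos φ cos δ cos h = -0.025401 + 0.919711 = 0.894310.
θ_z = arccos(0.894310) = 26.6°.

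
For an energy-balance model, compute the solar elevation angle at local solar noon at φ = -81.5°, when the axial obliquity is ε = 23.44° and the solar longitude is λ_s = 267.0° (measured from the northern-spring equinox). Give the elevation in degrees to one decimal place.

31.9°

Solar declination: sin δ = sin ε · sin λ_s = sin 23.44° × sin 267.0° = -0.39724, so δ = -23.406°.
At local noon the hour angle is zero, so the zenith angle equals |φ − δ| = |-81.5° − (-23.406°)| = 58.094°.
Elevation = 90° − 58.094° = 31.9°.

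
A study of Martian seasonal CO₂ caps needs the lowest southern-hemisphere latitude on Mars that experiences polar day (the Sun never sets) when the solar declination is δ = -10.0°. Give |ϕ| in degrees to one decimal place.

Polar day requires cos h₀ = −tan ϕ tan δ ≤ −1, i.e. tan ϕ tan δ ≥ 1.
The boundary is |tan ϕ| · |tan δ| = 1, so |ϕ| = 90° − |δ| = 90° − 10.0° = 80.0° in the southern hemisphere.

|ϕ| = 80.0°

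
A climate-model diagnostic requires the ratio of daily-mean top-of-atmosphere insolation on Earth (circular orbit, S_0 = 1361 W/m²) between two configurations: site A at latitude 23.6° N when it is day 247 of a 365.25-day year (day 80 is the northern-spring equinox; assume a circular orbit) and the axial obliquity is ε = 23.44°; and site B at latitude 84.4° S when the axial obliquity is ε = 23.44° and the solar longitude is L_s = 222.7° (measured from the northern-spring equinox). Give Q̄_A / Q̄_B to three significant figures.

Q̄_A / Q̄_B ≈ 1.16

— Configuration A (ϕ=+23.6°):
Solar longitude: L_s = 360° × (247 − 80)/365.25 = 164.600°.
sin δ = sin 23.44° × sin 164.600° = 0.10564, so δ = +6.064°.
cos h₀ = −tan(+23.6°) tan(+6.064°) = -0.0464, h₀ = 1.6172 rad.
Bracket: h₀ sin ϕ sin δ + cos ϕ cos δ sin h₀ = 1.6172×0.40035×0.10564 + 0.91636×0.99440×0.99892 = 0.068396 + 0.910244 = 0.978640.
Q̄ = (S_0/π) × [bracket] = (1361/π) × 0.978640 = 423.97 W/m².
— Configuration B (ϕ=-84.4°):
Solar declination: sin δ = sin ε · sin L_s = sin 23.44° × sin 222.7° = -0.26976, so δ = -15.650°.
cos h₀ = −tan(-84.4°) tan(-15.650°) = -2.8572 ≤ −1 ⇒ polar day, h₀ = π.
Bracket: h₀ sin ϕ sin δ + cos ϕ cos δ sin h₀ = 3.1416×-0.99523×-0.26976 + 0.09758×0.96293×0.00000 = 0.843436 + 0.000000 = 0.843436.
Q̄ = (S_0/π) × [bracket] = (1361/π) × 0.843436 = 365.39 W/m².
Ratio Q̄_A / Q̄_B = 423.97 / 365.39 = 1.160.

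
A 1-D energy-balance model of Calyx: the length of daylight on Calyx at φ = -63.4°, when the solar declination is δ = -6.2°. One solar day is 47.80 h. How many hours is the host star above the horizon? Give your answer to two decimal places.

cos H₀ = −tan φ · tan δ = −tan(-63.4°) × tan(-6.200°) = -0.2169, so H₀ = 1.7895 rad = 102.53°.
Daylight = 2H₀/(2π) × 47.80 h = (1.7895/π) × 47.80 = 27.23 h.

27.23 h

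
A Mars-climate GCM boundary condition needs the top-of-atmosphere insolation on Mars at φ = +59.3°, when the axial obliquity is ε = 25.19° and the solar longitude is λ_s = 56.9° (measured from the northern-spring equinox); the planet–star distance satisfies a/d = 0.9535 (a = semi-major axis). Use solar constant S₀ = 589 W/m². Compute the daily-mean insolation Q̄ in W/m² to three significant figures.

Solar declination: sin δ = sin ε · sin λ_s = sin 25.19° × sin 56.9° = 0.35655, so δ = +20.889°.
cos H₀ = −tan(+59.3°) tan(+20.889°) = -0.6427, H₀ = 2.2689 rad.
Bracket: H₀ sin φ sin δ + cos φ cos δ sin H₀ = 2.2689×0.85985×0.35655 + 0.51054×0.93428×0.76608 = 0.695598 + 0.365410 = 1.061008.
Inverse-square distance factor (a/d)² = 0.9535² = 0.909162.
Q̄ = (S₀/π) × 0.909162 × [bracket] = (589/π) × 0.909162 × 1.061008 = 180.9 W/m².

Q̄ ≈ 181 W/m²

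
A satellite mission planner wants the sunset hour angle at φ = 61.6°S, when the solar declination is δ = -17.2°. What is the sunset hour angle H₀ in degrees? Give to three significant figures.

cos H₀ = −tan φ · tan δ = −tan(-61.6°) × tan(-17.200°) = -0.5725, so H₀ = 2.1804 rad = 124.93°.

H₀ = 125°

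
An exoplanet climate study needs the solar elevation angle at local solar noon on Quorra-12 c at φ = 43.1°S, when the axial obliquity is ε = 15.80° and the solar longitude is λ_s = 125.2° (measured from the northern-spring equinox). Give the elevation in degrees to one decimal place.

Solar declination: sin δ = sin ε · sin λ_s = sin 15.80° × sin 125.2° = 0.22249, so δ = +12.855°.
At local noon the hour angle is zero, so the zenith angle equals |φ − δ| = |-43.1° − (+12.855°)| = 55.955°.
Elevation = 90° − 55.955° = 34.0°.

34.0°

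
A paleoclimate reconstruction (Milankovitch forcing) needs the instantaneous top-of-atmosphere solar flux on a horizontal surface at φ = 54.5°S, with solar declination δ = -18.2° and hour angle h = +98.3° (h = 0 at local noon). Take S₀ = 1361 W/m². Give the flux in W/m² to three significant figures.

238 W/m²

cos θ_z = sin φ sin δ + cos φ cos δ cos h = 0.254277 + -0.079634 = 0.174643.
Flux = S₀ · cos θ_z = 1361 × 0.174643 = 237.7 W/m².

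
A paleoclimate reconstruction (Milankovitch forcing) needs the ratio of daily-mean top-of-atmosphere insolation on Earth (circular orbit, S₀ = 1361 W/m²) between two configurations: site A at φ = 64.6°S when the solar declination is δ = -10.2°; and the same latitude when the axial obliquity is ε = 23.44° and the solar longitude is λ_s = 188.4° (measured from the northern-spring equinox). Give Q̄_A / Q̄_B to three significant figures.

Q̄_A / Q̄_B ≈ 1.37

— Configuration A (φ=-64.6°):
cos H₀ = −tan(-64.6°) tan(-10.200°) = -0.3789, H₀ = 1.9594 rad.
Bracket: H₀ sin φ sin δ + cos φ cos δ sin H₀ = 1.9594×-0.90334×-0.17708 + 0.42894×0.98420×0.92543 = 0.313432 + 0.390682 = 0.704114.
Q̄ = (S₀/π) × [bracket] = (1361/π) × 0.704114 = 305.04 W/m².
— Configuration B (φ=-64.6°):
Solar declination: sin δ = sin ε · sin λ_s = sin 23.44° × sin 188.4° = -0.05811, so δ = -3.331°.
cos H₀ = −tan(-64.6°) tan(-3.331°) = -0.1226, H₀ = 1.6937 rad.
Bracket: H₀ sin φ sin δ + cos φ cos δ sin H₀ = 1.6937×-0.90334×-0.05811 + 0.42894×0.99831×0.99246 = 0.088908 + 0.424986 = 0.513894.
Q̄ = (S₀/π) × [bracket] = (1361/π) × 0.513894 = 222.63 W/m².
Ratio Q̄_A / Q̄_B = 305.04 / 222.63 = 1.370.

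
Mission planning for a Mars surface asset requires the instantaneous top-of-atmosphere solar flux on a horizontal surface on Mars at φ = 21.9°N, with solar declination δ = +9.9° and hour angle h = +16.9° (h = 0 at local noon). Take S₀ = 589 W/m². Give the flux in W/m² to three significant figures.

cos θ_z = sin φ sin δ + cos φ cos δ cos h = 0.064127 + 0.874547 = 0.938674.
Flux = S₀ · cos θ_z = 589 × 0.938674 = 552.9 W/m².

553 W/m²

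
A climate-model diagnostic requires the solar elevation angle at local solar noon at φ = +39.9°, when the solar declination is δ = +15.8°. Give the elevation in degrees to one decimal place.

At local noon the hour angle is zero, so the zenith angle equals |φ − δ| = |+39.9° − (+15.800°)| = 24.100°.
Elevation = 90° − 24.100° = 65.9°.

65.9°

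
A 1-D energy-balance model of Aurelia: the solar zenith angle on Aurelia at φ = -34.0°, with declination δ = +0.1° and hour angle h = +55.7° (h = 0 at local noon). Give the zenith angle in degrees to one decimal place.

θ_z = 62.2°

cos θ_z = sin φ sin δ + cos φ cos δ cos h = -0.000976 + 0.467184 = 0.466208.
θ_z = arccos(0.466208) = 62.2°.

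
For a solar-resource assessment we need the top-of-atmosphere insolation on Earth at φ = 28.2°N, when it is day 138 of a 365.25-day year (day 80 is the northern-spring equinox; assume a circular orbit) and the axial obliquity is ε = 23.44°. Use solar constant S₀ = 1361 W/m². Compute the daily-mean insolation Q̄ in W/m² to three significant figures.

Q̄ ≈ 474 W/m²

Solar longitude: λ_s = 360° × (138 − 80)/365.25 = 57.166°.
sin δ = sin 23.44° × sin 57.166° = 0.33424, so δ = +19.526°.
cos H₀ = −tan(+28.2°) tan(+19.526°) = -0.1902, H₀ = 1.7621 rad.
Bracket: H₀ sin φ sin δ + cos φ cos δ sin H₀ = 1.7621×0.47255×0.33424 + 0.88130×0.94249×0.98175 = 0.278315 + 0.815458 = 1.093773.
Q̄ = (S₀/π) × [bracket] = (1361/π) × 1.093773 = 473.8 W/m².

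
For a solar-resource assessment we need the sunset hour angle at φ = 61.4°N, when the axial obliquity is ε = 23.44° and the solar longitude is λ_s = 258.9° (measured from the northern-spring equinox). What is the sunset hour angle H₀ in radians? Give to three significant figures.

H₀ = 0.680 rad

Solar declination: sin δ = sin ε · sin λ_s = sin 23.44° × sin 258.9° = -0.39035, so δ = -22.976°.
cos H₀ = −tan φ · tan δ = −tan(+61.4°) × tan(-22.976°) = 0.7776, so H₀ = 0.6799 rad = 38.96°.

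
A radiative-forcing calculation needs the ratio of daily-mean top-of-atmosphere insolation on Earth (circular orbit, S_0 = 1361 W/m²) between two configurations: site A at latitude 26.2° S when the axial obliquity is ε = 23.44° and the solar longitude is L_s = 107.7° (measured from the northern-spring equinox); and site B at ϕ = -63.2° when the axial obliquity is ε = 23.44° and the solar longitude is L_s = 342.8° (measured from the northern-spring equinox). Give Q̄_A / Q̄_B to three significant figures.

— Configuration A (ϕ=-26.2°):
Solar declination: sin δ = sin ε · sin L_s = sin 23.44° × sin 107.7° = 0.37896, so δ = +22.269°.
cos h₀ = −tan(-26.2°) tan(+22.269°) = 0.2015, h₀ = 1.3679 rad.
Bracket: h₀ sin ϕ sin δ + cos ϕ cos δ sin h₀ = 1.3679×-0.44151×0.37896 + 0.89726×0.92541×0.97949 = -0.228870 + 0.813303 = 0.584433.
Q̄ = (S_0/π) × [bracket] = (1361/π) × 0.584433 = 253.19 W/m².
— Configuration B (ϕ=-63.2°):
Solar declination: sin δ = sin ε · sin L_s = sin 23.44° × sin 342.8° = -0.11763, so δ = -6.755°.
cos h₀ = −tan(-63.2°) tan(-6.755°) = -0.2345, h₀ = 1.8075 rad.
Bracket: h₀ sin ϕ sin δ + cos ϕ cos δ sin h₀ = 1.8075×-0.89259×-0.11763 + 0.45088×0.99306×0.97212 = 0.189779 + 0.435268 = 0.625047.
Q̄ = (S_0/π) × [bracket] = (1361/π) × 0.625047 = 270.78 W/m².
Ratio Q̄_A / Q̄_B = 253.19 / 270.78 = 0.9350.

Q̄_A / Q̄_B ≈ 0.935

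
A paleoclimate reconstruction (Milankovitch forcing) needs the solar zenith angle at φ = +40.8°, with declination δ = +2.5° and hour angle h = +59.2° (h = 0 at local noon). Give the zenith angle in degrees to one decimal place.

cos θ_z = sin φ sin δ + cos φ cos δ cos h = 0.028502 + 0.387245 = 0.415747.
θ_z = arccos(0.415747) = 65.4°.

θ_z = 65.4°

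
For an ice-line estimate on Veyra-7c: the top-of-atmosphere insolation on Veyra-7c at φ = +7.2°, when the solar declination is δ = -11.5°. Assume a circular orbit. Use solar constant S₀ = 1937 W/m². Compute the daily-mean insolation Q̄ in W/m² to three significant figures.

Q̄ ≈ 575 W/m²

cos H₀ = −tan(+7.2°) tan(-11.500°) = 0.0257, H₀ = 1.5451 rad.
Bracket: H₀ sin φ sin δ + cos φ cos δ sin H₀ = 1.5451×0.12533×-0.19937 + 0.99211×0.97992×0.99967 = -0.038607 + 0.971868 = 0.933261.
Q̄ = (S₀/π) × [bracket] = (1937/π) × 0.933261 = 575.4 W/m².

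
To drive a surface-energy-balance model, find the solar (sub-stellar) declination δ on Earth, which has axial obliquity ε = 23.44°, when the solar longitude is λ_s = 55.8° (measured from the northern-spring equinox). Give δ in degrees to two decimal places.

δ = +19.21°

sin δ = sin ε · sin λ_s = sin 23.44° × sin 55.8° = 0.329003.
δ = arcsin(0.329003) = +19.21°.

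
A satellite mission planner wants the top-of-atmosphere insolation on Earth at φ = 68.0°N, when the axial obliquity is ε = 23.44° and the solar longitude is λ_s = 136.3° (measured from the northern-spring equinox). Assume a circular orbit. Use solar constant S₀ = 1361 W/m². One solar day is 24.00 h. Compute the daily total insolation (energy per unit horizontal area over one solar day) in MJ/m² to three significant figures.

32.0 MJ/m²

Solar declination: sin δ = sin ε · sin λ_s = sin 23.44° × sin 136.3° = 0.27483, so δ = +15.952°.
cos H₀ = −tan(+68.0°) tan(+15.952°) = -0.7075, H₀ = 2.3567 rad.
Bracket: H₀ sin φ sin δ + cos φ cos δ sin H₀ = 2.3567×0.92718×0.27483 + 0.37461×0.96149×0.70676 = 0.600527 + 0.254563 = 0.855090.
Q̄ = (S₀/π) × [bracket] = (1361/π) × 0.855090 = 370.44 W/m².
Daily total = Q̄ × 24.00 h × 3600 s/h = 370.44 × 24.00 × 3600 / 10⁶ = 32.01 MJ/m².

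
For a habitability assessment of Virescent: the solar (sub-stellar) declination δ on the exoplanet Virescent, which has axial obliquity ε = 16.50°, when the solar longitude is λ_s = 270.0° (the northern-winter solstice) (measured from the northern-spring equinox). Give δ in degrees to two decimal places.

sin δ = sin ε · sin λ_s = sin 16.50° × sin 270.0° = -0.284015.
δ = arcsin(-0.284015) = -16.50°.

δ = -16.50°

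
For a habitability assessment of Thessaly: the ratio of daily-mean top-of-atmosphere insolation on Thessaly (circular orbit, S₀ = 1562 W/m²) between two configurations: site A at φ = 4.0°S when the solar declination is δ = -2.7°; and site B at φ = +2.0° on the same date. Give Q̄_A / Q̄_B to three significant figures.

— Configuration A (φ=-4.0°):
cos H₀ = −tan(-4.0°) tan(-2.700°) = -0.0033, H₀ = 1.5741 rad.
Bracket: H₀ sin φ sin δ + cos φ cos δ sin H₀ = 1.5741×-0.06976×-0.04711 + 0.99756×0.99889×0.99999 = 0.005173 + 0.996443 = 1.001616.
Q̄ = (S₀/π) × [bracket] = (1562/π) × 1.001616 = 498.00 W/m².
— Configuration B (φ=+2.0°):
cos H₀ = −tan(+2.0°) tan(-2.700°) = 0.0016, H₀ = 1.5691 rad.
Bracket: H₀ sin φ sin δ + cos φ cos δ sin H₀ = 1.5691×0.03490×-0.04711 + 0.99939×0.99889×1.00000 = -0.002580 + 0.998281 = 0.995701.
Q̄ = (S₀/π) × [bracket] = (1562/π) × 0.995701 = 495.06 W/m².
Ratio Q̄_A / Q̄_B = 498.00 / 495.06 = 1.006.

Q̄_A / Q̄_B ≈ 1.01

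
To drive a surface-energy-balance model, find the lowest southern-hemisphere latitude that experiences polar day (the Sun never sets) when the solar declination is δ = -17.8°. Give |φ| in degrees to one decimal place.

|φ| = 72.2°

Polar day requires cos H₀ = −tan φ tan δ ≤ −1, i.e. tan φ tan δ ≥ 1.
The boundary is |tan φ| · |tan δ| = 1, so |φ| = 90° − |δ| = 90° − 17.8° = 72.2° in the southern hemisphere.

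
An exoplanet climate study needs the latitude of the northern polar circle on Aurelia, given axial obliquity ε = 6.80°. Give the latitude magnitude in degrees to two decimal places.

The polar circle is the lowest latitude that experiences at least one full rotation of continuous daylight at the northern-summer solstice; it lies at |φ| = 90° − ε = 90° − 6.80° = 83.20°.

83.20°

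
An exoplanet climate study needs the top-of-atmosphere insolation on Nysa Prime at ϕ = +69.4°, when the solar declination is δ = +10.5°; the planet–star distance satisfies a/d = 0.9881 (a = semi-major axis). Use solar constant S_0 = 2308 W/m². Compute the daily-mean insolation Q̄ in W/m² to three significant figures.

cos h₀ = −tan(+69.4°) tan(+10.500°) = -0.4931, h₀ = 2.0864 rad.
Bracket: h₀ sin ϕ sin δ + cos ϕ cos δ sin h₀ = 2.0864×0.93606×0.18224 + 0.35184×0.98325×0.86998 = 0.355914 + 0.300967 = 0.656881.
Inverse-square distance factor (a/d)² = 0.9881² = 0.976342.
Q̄ = (S_0/π) × 0.976342 × [bracket] = (2308/π) × 0.976342 × 0.656881 = 471.2 W/m².

Q̄ ≈ 471 W/m²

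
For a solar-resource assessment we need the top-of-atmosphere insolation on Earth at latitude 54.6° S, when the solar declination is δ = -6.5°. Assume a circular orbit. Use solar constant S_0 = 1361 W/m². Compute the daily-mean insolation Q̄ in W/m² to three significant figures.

cos h₀ = −tan(-54.6°) tan(-6.500°) = -0.1603, h₀ = 1.7318 rad.
Bracket: h₀ sin ϕ sin δ + cos ϕ cos δ sin h₀ = 1.7318×-0.81513×-0.11320 + 0.57928×0.99357×0.98706 = 0.159798 + 0.568108 = 0.727906.
Q̄ = (S_0/π) × [bracket] = (1361/π) × 0.727906 = 315.3 W/m².

Q̄ ≈ 315 W/m²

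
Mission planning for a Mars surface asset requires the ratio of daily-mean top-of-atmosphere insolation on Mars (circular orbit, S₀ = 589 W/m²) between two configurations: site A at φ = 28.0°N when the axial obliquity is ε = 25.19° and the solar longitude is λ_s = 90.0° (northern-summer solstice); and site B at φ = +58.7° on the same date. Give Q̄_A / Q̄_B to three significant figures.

— Configuration A (φ=+28.0°):
Solar declination: sin δ = sin ε · sin λ_s = sin 25.19° × sin 90.0° = 0.42562, so δ = +25.190°.
cos H₀ = −tan(+28.0°) tan(+25.190°) = -0.2501, H₀ = 1.8236 rad.
Bracket: H₀ sin φ sin δ + cos φ cos δ sin H₀ = 1.8236×0.46947×0.42562 + 0.88295×0.90490×0.96822 = 0.364384 + 0.773590 = 1.137974.
Q̄ = (S₀/π) × [bracket] = (589/π) × 1.137974 = 213.35 W/m².
— Configuration B (φ=+58.7°):
cos H₀ = −tan(+58.7°) tan(+25.190°) = -0.7736, H₀ = 2.4553 rad.
Bracket: H₀ sin φ sin δ + cos φ cos δ sin H₀ = 2.4553×0.85446×0.42562 + 0.51952×0.90490×0.63368 = 0.892932 + 0.297902 = 1.190834.
Q̄ = (S₀/π) × [bracket] = (589/π) × 1.190834 = 223.26 W/m².
Ratio Q̄_A / Q̄_B = 213.35 / 223.26 = 0.9556.

Q̄_A / Q̄_B ≈ 0.956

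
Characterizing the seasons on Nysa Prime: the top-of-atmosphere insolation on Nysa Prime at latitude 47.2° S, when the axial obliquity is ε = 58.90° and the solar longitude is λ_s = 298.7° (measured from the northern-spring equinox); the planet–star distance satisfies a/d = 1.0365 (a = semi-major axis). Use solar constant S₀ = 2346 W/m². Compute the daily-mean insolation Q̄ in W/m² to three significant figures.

Q̄ ≈ 1.39e+03 W/m²

Solar declination: sin δ = sin ε · sin λ_s = sin 58.90° × sin 298.7° = -0.75107, so δ = -48.683°.
cos H₀ = −tan(-47.2°) tan(-48.683°) = -1.2285 ≤ −1 ⇒ polar day, H₀ = π.
Bracket: H₀ sin φ sin δ + cos φ cos δ sin H₀ = 3.1416×-0.73373×-0.75107 + 0.67944×0.66022×0.00000 = 1.731281 + 0.000000 = 1.731281.
Inverse-square distance factor (a/d)² = 1.0365² = 1.074332.
Q̄ = (S₀/π) × 1.074332 × [bracket] = (2346/π) × 1.074332 × 1.731281 = 1389 W/m².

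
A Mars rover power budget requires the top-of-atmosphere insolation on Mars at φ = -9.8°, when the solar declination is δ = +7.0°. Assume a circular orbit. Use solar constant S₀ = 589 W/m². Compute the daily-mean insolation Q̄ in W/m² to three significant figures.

cos H₀ = −tan(-9.8°) tan(+7.000°) = 0.0212, H₀ = 1.5496 rad.
Bracket: H₀ sin φ sin δ + cos φ cos δ sin H₀ = 1.5496×-0.17021×0.12187 + 0.98541×0.99255×0.99978 = -0.032144 + 0.977854 = 0.945710.
Q̄ = (S₀/π) × [bracket] = (589/π) × 0.945710 = 177.3 W/m².

Q̄ ≈ 177 W/m²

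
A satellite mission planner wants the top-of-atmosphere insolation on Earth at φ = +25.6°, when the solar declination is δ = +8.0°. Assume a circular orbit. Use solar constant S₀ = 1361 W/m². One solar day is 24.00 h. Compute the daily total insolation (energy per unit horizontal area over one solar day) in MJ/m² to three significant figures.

cos H₀ = −tan(+25.6°) tan(+8.000°) = -0.0673, H₀ = 1.6382 rad.
Bracket: H₀ sin φ sin δ + cos φ cos δ sin H₀ = 1.6382×0.43209×0.13917 + 0.90183×0.99027×0.99773 = 0.098511 + 0.891028 = 0.989539.
Q̄ = (S₀/π) × [bracket] = (1361/π) × 0.989539 = 428.69 W/m².
Daily total = Q̄ × 24.00 h × 3600 s/h = 428.69 × 24.00 × 3600 / 10⁶ = 37.04 MJ/m².

37.0 MJ/m²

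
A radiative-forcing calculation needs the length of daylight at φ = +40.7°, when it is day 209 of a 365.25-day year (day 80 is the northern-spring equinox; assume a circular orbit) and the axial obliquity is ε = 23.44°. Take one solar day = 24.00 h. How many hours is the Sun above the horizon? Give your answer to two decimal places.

Solar longitude: λ_s = 360° × (209 − 80)/365.25 = 127.146°.
sin δ = sin 23.44° × sin 127.146° = 0.31708, so δ = +18.486°.
cos H₀ = −tan φ · tan δ = −tan(+40.7°) × tan(+18.486°) = -0.2876, so H₀ = 1.8625 rad = 106.71°.
Daylight = 2H₀/(2π) × 24.00 h = (1.8625/π) × 24.00 = 14.23 h.

14.23 h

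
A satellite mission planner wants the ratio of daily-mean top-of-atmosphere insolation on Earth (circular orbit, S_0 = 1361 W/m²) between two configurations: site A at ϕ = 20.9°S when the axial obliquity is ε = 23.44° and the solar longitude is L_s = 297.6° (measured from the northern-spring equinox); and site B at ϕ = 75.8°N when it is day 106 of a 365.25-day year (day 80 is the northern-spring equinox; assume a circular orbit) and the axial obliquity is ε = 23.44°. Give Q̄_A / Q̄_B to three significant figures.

Q̄_A / Q̄_B ≈ 1.92

— Configuration A (ϕ=-20.9°):
Solar declination: sin δ = sin ε · sin L_s = sin 23.44° × sin 297.6° = -0.35252, so δ = -20.642°.
cos h₀ = −tan(-20.9°) tan(-20.642°) = -0.1438, h₀ = 1.7151 rad.
Bracket: h₀ sin ϕ sin δ + cos ϕ cos δ sin h₀ = 1.7151×-0.35674×-0.35252 + 0.93420×0.93580×0.98960 = 0.215688 + 0.865132 = 1.080820.
Q̄ = (S_0/π) × [bracket] = (1361/π) × 1.080820 = 468.23 W/m².
— Configuration B (ϕ=+75.8°):
Solar longitude: L_s = 360° × (106 − 80)/365.25 = 25.626°.
sin δ = sin 23.44° × sin 25.626° = 0.17204, so δ = +9.907°.
cos h₀ = −tan(+75.8°) tan(+9.907°) = -0.6902, h₀ = 2.3326 rad.
Bracket: h₀ sin ϕ sin δ + cos ϕ cos δ sin h₀ = 2.3326×0.96945×0.17204 + 0.24531×0.98509×0.72362 = 0.389041 + 0.174865 = 0.563906.
Q̄ = (S_0/π) × [bracket] = (1361/π) × 0.563906 = 244.30 W/m².
Ratio Q̄_A / Q̄_B = 468.23 / 244.30 = 1.917.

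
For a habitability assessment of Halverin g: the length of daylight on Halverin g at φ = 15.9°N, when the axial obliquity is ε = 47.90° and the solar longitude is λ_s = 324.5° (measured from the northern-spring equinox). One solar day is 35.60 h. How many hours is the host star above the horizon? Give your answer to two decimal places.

16.25 h

Solar declination: sin δ = sin ε · sin λ_s = sin 47.90° × sin 324.5° = -0.43087, so δ = -25.523°.
cos H₀ = −tan φ · tan δ = −tan(+15.9°) × tan(-25.523°) = 0.1360, so H₀ = 1.4344 rad = 82.18°.
Daylight = 2H₀/(2π) × 35.60 h = (1.4344/π) × 35.60 = 16.25 h.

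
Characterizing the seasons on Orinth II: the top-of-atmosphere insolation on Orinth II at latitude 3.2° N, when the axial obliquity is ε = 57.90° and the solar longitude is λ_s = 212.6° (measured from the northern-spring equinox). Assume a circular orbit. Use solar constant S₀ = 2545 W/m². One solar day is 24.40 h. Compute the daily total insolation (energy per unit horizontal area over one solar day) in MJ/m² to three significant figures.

60.4 MJ/m²

Solar declination: sin δ = sin ε · sin λ_s = sin 57.90° × sin 212.6° = -0.45640, so δ = -27.155°.
cos H₀ = −tan(+3.2°) tan(-27.155°) = 0.0287, H₀ = 1.5421 rad.
Bracket: H₀ sin φ sin δ + cos φ cos δ sin H₀ = 1.5421×0.05582×-0.45640 + 0.99844×0.88977×0.99959 = -0.039287 + 0.888018 = 0.848731.
Q̄ = (S₀/π) × [bracket] = (2545/π) × 0.848731 = 687.56 W/m².
Daily total = Q̄ × 24.40 h × 3600 s/h = 687.56 × 24.40 × 3600 / 10⁶ = 60.40 MJ/m².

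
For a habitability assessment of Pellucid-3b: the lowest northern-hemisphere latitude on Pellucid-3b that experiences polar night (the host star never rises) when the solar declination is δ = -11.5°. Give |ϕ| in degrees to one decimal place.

Polar night requires cos h₀ = −tan ϕ tan δ ≥ 1, i.e. tan ϕ tan δ ≤ −1.
The boundary is |tan ϕ| · |tan δ| = 1, so |ϕ| = 90° − |δ| = 90° − 11.5° = 78.5° in the northern hemisphere.

|ϕ| = 78.5°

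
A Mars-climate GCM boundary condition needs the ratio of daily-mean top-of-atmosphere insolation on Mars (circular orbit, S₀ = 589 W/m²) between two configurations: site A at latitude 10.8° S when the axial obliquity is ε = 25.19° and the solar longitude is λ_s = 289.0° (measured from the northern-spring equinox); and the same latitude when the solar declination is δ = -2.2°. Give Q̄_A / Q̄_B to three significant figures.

— Configuration A (φ=-10.8°):
Solar declination: sin δ = sin ε · sin λ_s = sin 25.19° × sin 289.0° = -0.40243, so δ = -23.730°.
cos H₀ = −tan(-10.8°) tan(-23.730°) = -0.0839, H₀ = 1.6548 rad.
Bracket: H₀ sin φ sin δ + cos φ cos δ sin H₀ = 1.6548×-0.18738×-0.40243 + 0.98229×0.91545×0.99648 = 0.124784 + 0.896072 = 1.020856.
Q̄ = (S₀/π) × [bracket] = (589/π) × 1.020856 = 191.39 W/m².
— Configuration B (φ=-10.8°):
cos H₀ = −tan(-10.8°) tan(-2.200°) = -0.0073, H₀ = 1.5781 rad.
Bracket: H₀ sin φ sin δ + cos φ cos δ sin H₀ = 1.5781×-0.18738×-0.03839 + 0.98229×0.99926×0.99997 = 0.011352 + 0.981534 = 0.992886.
Q̄ = (S₀/π) × [bracket] = (589/π) × 0.992886 = 186.15 W/m².
Ratio Q̄_A / Q̄_B = 191.39 / 186.15 = 1.028.

Q̄_A / Q̄_B ≈ 1.03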